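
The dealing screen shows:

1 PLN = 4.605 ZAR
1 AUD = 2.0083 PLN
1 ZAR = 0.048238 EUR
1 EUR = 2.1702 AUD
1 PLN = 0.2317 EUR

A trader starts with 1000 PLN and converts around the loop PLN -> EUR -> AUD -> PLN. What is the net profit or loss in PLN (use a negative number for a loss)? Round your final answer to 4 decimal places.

1000 PLN × 0.2317 = 231.7 EUR
231.7 EUR × 2.1702 = 502.83534 AUD
502.83534 AUD × 2.0083 = 1009.844213322 PLN
Net change: 1009.844213322 − 1000 = 9.844213322 PLN

9.8442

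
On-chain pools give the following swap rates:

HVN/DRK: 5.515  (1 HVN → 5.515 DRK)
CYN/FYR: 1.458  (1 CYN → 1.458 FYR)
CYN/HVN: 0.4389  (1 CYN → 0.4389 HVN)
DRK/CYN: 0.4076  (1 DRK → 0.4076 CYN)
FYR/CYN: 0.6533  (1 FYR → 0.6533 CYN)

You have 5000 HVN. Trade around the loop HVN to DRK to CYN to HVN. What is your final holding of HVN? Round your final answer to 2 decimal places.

5000 HVN × 5.515 = 27575 DRK
27575 DRK × 0.4076 = 11239.57 CYN
11239.57 CYN × 0.4389 = 4933.047273 HVN

4933.05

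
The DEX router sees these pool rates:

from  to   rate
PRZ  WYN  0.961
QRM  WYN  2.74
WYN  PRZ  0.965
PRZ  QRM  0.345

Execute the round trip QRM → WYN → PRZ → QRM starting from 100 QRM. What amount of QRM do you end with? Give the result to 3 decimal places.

100 QRM × 2.74 = 274 WYN
274 WYN × 0.965 = 264.41 PRZ
264.41 PRZ × 0.345 = 91.22145 QRM

91.221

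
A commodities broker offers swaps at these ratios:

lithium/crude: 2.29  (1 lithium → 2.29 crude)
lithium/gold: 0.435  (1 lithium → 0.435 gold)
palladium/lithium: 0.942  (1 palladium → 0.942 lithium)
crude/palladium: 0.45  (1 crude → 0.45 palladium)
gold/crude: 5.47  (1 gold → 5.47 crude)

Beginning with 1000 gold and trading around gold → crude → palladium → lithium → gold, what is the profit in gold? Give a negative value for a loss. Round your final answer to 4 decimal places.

1000 gold × 5.47 = 5470 crude
5470 crude × 0.45 = 2461.5 palladium
2461.5 palladium × 0.942 = 2318.733 lithium
2318.733 lithium × 0.435 = 1008.648855 gold
Net change: 1008.648855 − 1000 = 8.648855 gold

8.6489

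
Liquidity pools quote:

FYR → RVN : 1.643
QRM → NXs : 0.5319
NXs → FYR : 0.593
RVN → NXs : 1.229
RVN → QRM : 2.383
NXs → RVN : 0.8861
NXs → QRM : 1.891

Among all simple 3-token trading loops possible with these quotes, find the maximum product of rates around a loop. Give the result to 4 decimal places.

1.1974

NXs→FYR→RVN→NXs: 0.593 × 1.643 × 1.229 = 1.19741
NXs→RVN→QRM→NXs: 0.8861 × 2.383 × 0.5319 = 1.12315
Maximum is NXs→FYR→RVN→NXs at 1.1974; arbitrage exists.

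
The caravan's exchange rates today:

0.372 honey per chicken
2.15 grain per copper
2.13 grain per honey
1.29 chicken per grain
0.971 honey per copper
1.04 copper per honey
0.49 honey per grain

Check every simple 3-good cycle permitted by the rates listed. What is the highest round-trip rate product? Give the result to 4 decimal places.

grain→honey→copper→grain: 0.49 × 1.04 × 2.15 = 1.09564
grain→chicken→honey→grain: 1.29 × 0.372 × 2.13 = 1.02214
Maximum is grain→honey→copper→grain at 1.0956; arbitrage exists.

1.0956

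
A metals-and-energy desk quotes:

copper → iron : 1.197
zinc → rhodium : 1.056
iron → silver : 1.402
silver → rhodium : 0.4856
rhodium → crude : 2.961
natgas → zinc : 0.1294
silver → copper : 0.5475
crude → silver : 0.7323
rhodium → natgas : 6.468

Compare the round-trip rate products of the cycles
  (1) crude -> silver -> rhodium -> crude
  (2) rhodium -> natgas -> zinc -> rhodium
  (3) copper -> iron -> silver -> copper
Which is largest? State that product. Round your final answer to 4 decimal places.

1.0529

(1) 0.7323 × 0.4856 × 2.961 = 1.05295
(2) 6.468 × 0.1294 × 1.056 = 0.88383
(3) 1.197 × 1.402 × 0.5475 = 0.91881
Highest is cycle (1) at 1.0529 (>1, arbitrage).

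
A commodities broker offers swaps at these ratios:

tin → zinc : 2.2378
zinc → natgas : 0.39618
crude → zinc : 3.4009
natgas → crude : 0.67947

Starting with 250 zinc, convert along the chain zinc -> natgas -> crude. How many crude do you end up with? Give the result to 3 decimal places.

67.298

250 zinc × 0.39618 = 99.045 natgas
99.045 natgas × 0.67947 = 67.29810615 crude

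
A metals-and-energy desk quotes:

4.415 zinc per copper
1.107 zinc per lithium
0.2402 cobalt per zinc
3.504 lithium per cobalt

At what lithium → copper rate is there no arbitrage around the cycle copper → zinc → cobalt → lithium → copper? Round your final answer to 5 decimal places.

Known legs of the cycle: 4.415 × 0.2402 × 3.504 = 3.715932432
For no arbitrage the full-cycle product must be 1, so the missing rate is 1 / 3.715932432 ≈ 0.2691115.

0.26911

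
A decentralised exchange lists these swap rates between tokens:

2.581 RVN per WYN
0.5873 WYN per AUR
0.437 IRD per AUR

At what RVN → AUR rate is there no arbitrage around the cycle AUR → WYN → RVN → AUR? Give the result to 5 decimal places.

0.65971

Known legs of the cycle: 0.5873 × 2.581 = 1.5158213
For no arbitrage the full-cycle product must be 1, so the missing rate is 1 / 1.5158213 ≈ 0.6597084.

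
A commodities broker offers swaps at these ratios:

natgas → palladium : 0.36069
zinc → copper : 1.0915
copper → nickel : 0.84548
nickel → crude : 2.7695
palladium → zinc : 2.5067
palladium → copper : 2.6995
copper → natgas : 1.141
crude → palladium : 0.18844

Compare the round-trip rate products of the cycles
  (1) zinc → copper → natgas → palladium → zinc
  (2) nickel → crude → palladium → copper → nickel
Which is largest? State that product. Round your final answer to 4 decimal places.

(1) 1.0915 × 1.141 × 0.36069 × 2.5067 = 1.12602
(2) 2.7695 × 0.18844 × 2.6995 × 0.84548 = 1.19114
Highest is cycle (2) at 1.1911 (>1, arbitrage).

1.1911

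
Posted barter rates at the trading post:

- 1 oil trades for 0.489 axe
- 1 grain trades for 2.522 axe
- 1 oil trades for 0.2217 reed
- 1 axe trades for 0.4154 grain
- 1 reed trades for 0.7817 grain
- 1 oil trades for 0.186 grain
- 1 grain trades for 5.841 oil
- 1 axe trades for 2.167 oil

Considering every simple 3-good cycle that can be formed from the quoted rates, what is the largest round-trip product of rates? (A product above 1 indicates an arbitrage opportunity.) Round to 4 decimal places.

axe→grain→oil→axe: 0.4154 × 5.841 × 0.489 = 1.18649
axe→oil→grain→axe: 2.167 × 0.186 × 2.522 = 1.01652
grain→oil→reed→grain: 5.841 × 0.2217 × 0.7817 = 1.01226
Maximum is axe→grain→oil→axe at 1.1865; arbitrage exists.

1.1865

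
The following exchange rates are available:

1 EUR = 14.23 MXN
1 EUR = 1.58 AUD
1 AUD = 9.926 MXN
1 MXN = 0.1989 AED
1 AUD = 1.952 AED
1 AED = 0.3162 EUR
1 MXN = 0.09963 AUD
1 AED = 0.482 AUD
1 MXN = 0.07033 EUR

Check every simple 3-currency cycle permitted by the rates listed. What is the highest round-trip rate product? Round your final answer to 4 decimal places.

AUD→MXN→EUR→AUD: 9.926 × 0.07033 × 1.58 = 1.10299
AUD→AED→EUR→AUD: 1.952 × 0.3162 × 1.58 = 0.97521
AUD→MXN→AED→AUD: 9.926 × 0.1989 × 0.482 = 0.95160
EUR→MXN→AED→EUR: 14.23 × 0.1989 × 0.3162 = 0.89496
Maximum is AUD→MXN→EUR→AUD at 1.1030; arbitrage exists.

1.1030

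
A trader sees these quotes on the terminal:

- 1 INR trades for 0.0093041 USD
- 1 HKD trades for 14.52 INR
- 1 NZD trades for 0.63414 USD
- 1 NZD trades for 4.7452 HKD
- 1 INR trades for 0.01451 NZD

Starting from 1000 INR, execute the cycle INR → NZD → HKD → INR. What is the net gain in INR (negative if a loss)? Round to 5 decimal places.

-0.25659

1000 INR × 0.01451 = 14.51 NZD
14.51 NZD × 4.7452 = 68.852852 HKD
68.852852 HKD × 14.52 = 999.74341104 INR
Net change: 999.74341104 − 1000 = -0.25658896 INR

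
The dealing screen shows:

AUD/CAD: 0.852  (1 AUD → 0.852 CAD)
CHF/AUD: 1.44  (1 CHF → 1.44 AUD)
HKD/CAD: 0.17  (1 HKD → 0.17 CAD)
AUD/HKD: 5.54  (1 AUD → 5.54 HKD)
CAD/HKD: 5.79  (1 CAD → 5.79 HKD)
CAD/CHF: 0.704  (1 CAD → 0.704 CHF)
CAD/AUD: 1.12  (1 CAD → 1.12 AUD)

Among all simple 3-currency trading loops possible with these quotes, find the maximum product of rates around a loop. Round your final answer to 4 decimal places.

HKD→CAD→AUD→HKD: 0.17 × 1.12 × 5.54 = 1.05482
CHF→AUD→CAD→CHF: 1.44 × 0.852 × 0.704 = 0.86372
Maximum is HKD→CAD→AUD→HKD at 1.0548; arbitrage exists.

1.0548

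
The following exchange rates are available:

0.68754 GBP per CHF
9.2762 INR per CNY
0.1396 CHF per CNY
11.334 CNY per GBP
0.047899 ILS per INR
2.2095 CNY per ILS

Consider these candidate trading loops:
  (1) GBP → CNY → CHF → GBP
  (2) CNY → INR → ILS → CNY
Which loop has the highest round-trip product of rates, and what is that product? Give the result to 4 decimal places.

(1) 11.334 × 0.1396 × 0.68754 = 1.08784
(2) 9.2762 × 0.047899 × 2.2095 = 0.98173
Highest is cycle (1) at 1.0878 (>1, arbitrage).

1.0878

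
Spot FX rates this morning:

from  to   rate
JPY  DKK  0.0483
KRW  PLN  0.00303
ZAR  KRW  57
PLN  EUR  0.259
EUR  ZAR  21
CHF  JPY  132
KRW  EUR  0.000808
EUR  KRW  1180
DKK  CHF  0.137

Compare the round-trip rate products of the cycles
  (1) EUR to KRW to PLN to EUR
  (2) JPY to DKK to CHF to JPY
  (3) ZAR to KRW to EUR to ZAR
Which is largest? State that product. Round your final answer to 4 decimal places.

0.9672

(1) 1180 × 0.00303 × 0.259 = 0.92603
(2) 0.0483 × 0.137 × 132 = 0.87346
(3) 57 × 0.000808 × 21 = 0.96718
Highest is cycle (3) at 0.9672 (≤1, no arbitrage).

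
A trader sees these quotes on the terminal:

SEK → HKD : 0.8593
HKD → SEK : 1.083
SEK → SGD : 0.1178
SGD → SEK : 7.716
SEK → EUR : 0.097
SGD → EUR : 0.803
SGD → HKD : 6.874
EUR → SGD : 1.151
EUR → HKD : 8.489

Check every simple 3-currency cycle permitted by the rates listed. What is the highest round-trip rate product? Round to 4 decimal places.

HKD→SEK→EUR→HKD: 1.083 × 0.097 × 8.489 = 0.89178
HKD→SEK→SGD→HKD: 1.083 × 0.1178 × 6.874 = 0.87697
EUR→SGD→SEK→EUR: 1.151 × 7.716 × 0.097 = 0.86147
Maximum is HKD→SEK→EUR→HKD at 0.8918; no arbitrage — every cycle loses value.

0.8918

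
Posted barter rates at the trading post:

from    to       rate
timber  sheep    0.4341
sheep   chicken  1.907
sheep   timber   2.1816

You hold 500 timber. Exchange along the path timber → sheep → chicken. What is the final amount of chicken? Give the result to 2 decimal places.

413.91

500 timber × 0.4341 = 217.05 sheep
217.05 sheep × 1.907 = 413.91435 chicken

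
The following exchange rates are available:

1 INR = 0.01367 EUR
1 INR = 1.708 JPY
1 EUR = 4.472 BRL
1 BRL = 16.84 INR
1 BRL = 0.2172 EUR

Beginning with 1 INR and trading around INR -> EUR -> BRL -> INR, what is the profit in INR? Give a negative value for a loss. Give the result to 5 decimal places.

0.02947

1 INR × 0.01367 = 0.01367 EUR
0.01367 EUR × 4.472 = 0.06113224 BRL
0.06113224 BRL × 16.84 = 1.0294669216 INR
Net change: 1.0294669216 − 1 = 0.0294669216 INR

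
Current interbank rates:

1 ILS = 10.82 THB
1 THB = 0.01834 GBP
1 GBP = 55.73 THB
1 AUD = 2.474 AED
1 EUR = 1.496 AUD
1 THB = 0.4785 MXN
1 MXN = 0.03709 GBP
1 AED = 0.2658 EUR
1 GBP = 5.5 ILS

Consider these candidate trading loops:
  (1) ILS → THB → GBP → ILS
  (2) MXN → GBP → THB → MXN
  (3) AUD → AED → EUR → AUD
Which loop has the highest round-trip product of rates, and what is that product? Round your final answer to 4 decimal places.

(1) 10.82 × 0.01834 × 5.5 = 1.09141
(2) 0.03709 × 55.73 × 0.4785 = 0.98907
(3) 2.474 × 0.2658 × 1.496 = 0.98375
Highest is cycle (1) at 1.0914 (>1, arbitrage).

1.0914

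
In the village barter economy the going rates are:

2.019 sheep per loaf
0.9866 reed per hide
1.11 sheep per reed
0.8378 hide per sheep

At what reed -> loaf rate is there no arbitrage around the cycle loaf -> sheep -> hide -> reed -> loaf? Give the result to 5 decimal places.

0.59921

Known legs of the cycle: 2.019 × 0.8378 × 0.9866 = 1.66885185612
For no arbitrage the full-cycle product must be 1, so the missing rate is 1 / 1.66885185612 ≈ 0.5992144.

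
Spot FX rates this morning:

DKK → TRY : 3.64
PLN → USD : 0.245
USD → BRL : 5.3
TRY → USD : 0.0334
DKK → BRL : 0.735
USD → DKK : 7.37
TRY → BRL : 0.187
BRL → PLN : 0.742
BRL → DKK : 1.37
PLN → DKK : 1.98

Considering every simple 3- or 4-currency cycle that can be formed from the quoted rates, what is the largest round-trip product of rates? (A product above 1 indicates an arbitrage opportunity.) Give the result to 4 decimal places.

1.0798

BRL→PLN→DKK→BRL: 0.742 × 1.98 × 0.735 = 1.07983
BRL→PLN→DKK→TRY→BRL: 0.742 × 1.98 × 3.64 × 0.187 = 1.00003
USD→DKK→BRL→PLN→USD: 7.37 × 0.735 × 0.742 × 0.245 = 0.98475
USD→BRL→PLN→USD: 5.3 × 0.742 × 0.245 = 0.96349
BRL→DKK→TRY→BRL: 1.37 × 3.64 × 0.187 = 0.93253
USD→DKK→TRY→USD: 7.37 × 3.64 × 0.0334 = 0.89602
USD→BRL→DKK→TRY→USD: 5.3 × 1.37 × 3.64 × 0.0334 = 0.88276
Maximum is BRL→PLN→DKK→BRL at 1.0798; arbitrage exists.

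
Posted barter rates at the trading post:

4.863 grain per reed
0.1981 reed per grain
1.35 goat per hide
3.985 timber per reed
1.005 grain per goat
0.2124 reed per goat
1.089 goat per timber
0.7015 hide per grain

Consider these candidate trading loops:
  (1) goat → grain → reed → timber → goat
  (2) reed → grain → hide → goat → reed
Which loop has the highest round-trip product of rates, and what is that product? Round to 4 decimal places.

(1) 1.005 × 0.1981 × 3.985 × 1.089 = 0.86399
(2) 4.863 × 0.7015 × 1.35 × 0.2124 = 0.97818
Highest is cycle (2) at 0.9782 (≤1, no arbitrage).

0.9782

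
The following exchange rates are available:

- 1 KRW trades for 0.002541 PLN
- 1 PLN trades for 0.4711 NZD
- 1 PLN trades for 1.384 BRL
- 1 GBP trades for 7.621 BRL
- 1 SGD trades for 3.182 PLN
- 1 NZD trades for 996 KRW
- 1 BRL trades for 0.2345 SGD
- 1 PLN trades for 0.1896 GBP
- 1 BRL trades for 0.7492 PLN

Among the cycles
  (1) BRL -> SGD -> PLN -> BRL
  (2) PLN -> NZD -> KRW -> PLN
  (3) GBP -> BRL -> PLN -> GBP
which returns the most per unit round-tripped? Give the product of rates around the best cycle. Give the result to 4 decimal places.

1.1923

(1) 0.2345 × 3.182 × 1.384 = 1.03271
(2) 0.4711 × 996 × 0.002541 = 1.19228
(3) 7.621 × 0.7492 × 0.1896 = 1.08255
Highest is cycle (2) at 1.1923 (>1, arbitrage).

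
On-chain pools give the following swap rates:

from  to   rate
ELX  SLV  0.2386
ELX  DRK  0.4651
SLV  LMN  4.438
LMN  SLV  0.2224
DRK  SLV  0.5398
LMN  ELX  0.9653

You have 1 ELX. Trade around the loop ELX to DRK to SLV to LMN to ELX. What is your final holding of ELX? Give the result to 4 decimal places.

1 ELX × 0.4651 = 0.4651 DRK
0.4651 DRK × 0.5398 = 0.25106098 SLV
0.25106098 SLV × 4.438 = 1.11420862924 LMN
1.11420862924 LMN × 0.9653 = 1.075545589805372 ELX

1.0755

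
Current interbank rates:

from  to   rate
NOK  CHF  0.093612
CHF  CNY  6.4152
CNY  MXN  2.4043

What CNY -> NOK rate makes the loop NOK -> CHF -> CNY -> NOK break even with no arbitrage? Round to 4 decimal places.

1.6652

Known legs of the cycle: 0.093612 × 6.4152 = 0.6005397024
For no arbitrage the full-cycle product must be 1, so the missing rate is 1 / 0.6005397024 ≈ 1.665169.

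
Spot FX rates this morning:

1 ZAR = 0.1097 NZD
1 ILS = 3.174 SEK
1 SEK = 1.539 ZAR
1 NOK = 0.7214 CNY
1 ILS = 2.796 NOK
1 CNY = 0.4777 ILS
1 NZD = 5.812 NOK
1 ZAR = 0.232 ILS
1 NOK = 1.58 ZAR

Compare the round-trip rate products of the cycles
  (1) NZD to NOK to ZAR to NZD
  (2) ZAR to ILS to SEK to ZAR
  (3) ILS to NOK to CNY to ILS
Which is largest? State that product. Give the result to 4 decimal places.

1.1333

(1) 5.812 × 1.58 × 0.1097 = 1.00737
(2) 0.232 × 3.174 × 1.539 = 1.13327
(3) 2.796 × 0.7214 × 0.4777 = 0.96354
Highest is cycle (2) at 1.1333 (>1, arbitrage).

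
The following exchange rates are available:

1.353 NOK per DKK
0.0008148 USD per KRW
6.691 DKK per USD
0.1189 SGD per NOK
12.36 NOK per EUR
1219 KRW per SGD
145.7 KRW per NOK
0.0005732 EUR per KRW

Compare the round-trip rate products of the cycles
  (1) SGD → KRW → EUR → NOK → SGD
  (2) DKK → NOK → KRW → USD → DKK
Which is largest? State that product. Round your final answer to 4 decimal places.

1.0747

(1) 1219 × 0.0005732 × 12.36 × 0.1189 = 1.02686
(2) 1.353 × 145.7 × 0.0008148 × 6.691 = 1.07473
Highest is cycle (2) at 1.0747 (>1, arbitrage).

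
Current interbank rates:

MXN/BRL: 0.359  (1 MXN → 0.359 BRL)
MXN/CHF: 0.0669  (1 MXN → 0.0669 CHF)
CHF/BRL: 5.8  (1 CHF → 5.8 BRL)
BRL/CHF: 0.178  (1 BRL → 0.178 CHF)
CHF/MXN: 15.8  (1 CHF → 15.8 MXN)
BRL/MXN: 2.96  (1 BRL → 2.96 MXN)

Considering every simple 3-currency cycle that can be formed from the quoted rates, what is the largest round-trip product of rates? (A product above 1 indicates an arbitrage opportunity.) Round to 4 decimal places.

CHF→BRL→MXN→CHF: 5.8 × 2.96 × 0.0669 = 1.14854
CHF→MXN→BRL→CHF: 15.8 × 0.359 × 0.178 = 1.00965
Maximum is CHF→BRL→MXN→CHF at 1.1485; arbitrage exists.

1.1485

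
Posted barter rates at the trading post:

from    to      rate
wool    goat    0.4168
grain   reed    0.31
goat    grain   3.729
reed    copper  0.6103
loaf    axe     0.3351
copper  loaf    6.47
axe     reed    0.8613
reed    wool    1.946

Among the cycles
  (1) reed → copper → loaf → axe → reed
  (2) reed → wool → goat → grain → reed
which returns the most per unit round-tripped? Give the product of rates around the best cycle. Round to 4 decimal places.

(1) 0.6103 × 6.47 × 0.3351 × 0.8613 = 1.13966
(2) 1.946 × 0.4168 × 3.729 × 0.31 = 0.93762
Highest is cycle (1) at 1.1397 (>1, arbitrage).

1.1397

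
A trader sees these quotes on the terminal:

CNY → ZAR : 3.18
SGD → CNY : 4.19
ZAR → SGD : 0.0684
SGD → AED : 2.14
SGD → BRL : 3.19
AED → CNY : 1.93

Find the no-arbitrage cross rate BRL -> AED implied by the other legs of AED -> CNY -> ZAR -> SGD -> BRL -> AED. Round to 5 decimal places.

0.74674

Known legs of the cycle: 1.93 × 3.18 × 0.0684 × 3.19 = 1.3391561304
For no arbitrage the full-cycle product must be 1, so the missing rate is 1 / 1.3391561304 ≈ 0.7467389.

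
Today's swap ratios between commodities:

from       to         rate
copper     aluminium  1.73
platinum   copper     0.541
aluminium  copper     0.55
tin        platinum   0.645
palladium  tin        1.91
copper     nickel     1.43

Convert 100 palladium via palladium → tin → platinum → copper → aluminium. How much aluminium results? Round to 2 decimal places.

100 palladium × 1.91 = 191 tin
191 tin × 0.645 = 123.195 platinum
123.195 platinum × 0.541 = 66.648495 copper
66.648495 copper × 1.73 = 115.30189635 aluminium

115.30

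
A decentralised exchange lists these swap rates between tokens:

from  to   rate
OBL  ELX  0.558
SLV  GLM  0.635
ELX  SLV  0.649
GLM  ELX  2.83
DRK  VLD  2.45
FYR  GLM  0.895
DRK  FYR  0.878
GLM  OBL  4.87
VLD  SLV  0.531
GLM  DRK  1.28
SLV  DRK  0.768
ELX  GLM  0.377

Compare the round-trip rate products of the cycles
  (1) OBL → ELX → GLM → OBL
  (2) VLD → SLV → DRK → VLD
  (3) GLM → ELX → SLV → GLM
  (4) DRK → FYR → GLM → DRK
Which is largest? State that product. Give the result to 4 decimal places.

(1) 0.558 × 0.377 × 4.87 = 1.02448
(2) 0.531 × 0.768 × 2.45 = 0.99913
(3) 2.83 × 0.649 × 0.635 = 1.16629
(4) 0.878 × 0.895 × 1.28 = 1.00584
Highest is cycle (3) at 1.1663 (>1, arbitrage).

1.1663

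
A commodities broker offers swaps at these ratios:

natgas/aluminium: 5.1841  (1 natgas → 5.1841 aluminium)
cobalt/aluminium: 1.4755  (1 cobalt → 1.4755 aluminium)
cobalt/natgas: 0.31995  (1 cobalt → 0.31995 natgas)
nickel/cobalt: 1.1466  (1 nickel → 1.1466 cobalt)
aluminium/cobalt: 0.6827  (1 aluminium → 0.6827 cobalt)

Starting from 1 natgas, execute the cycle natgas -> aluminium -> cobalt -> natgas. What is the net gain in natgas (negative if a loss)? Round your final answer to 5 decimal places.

0.13236

1 natgas × 5.1841 = 5.1841 aluminium
5.1841 aluminium × 0.6827 = 3.53918507 cobalt
3.53918507 cobalt × 0.31995 = 1.1323622631465 natgas
Net change: 1.1323622631465 − 1 = 0.1323622631465 natgas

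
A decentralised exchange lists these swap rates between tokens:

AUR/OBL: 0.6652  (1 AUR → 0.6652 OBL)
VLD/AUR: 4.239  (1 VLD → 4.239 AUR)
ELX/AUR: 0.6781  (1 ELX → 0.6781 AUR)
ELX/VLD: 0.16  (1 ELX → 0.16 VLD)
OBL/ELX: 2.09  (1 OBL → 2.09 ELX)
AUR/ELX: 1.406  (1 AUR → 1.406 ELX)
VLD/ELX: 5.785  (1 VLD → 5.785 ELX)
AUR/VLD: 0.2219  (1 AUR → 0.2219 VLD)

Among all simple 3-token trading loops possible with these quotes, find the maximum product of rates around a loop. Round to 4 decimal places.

ELX→VLD→AUR→ELX: 0.16 × 4.239 × 1.406 = 0.95361
OBL→ELX→AUR→OBL: 2.09 × 0.6781 × 0.6652 = 0.94274
ELX→AUR→VLD→ELX: 0.6781 × 0.2219 × 5.785 = 0.87047
Maximum is ELX→VLD→AUR→ELX at 0.9536; no arbitrage — every cycle loses value.

0.9536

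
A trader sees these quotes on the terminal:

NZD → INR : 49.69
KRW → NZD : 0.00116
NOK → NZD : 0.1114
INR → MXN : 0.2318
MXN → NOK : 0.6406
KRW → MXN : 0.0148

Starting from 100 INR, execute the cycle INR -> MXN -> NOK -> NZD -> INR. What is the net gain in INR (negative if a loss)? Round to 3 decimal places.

100 INR × 0.2318 = 23.18 MXN
23.18 MXN × 0.6406 = 14.849108 NOK
14.849108 NOK × 0.1114 = 1.6541906312 NZD
1.6541906312 NZD × 49.69 = 82.196732464328 INR
Net change: 82.196732464328 − 100 = -17.803267535672 INR

-17.803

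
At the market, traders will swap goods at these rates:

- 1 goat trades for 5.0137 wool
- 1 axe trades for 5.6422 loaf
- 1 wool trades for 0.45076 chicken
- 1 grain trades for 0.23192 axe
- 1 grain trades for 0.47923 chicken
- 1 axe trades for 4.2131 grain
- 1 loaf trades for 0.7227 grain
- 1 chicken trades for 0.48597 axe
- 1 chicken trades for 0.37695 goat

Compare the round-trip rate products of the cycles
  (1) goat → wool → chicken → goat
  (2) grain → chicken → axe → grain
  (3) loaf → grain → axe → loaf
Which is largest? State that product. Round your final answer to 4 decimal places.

0.9812

(1) 5.0137 × 0.45076 × 0.37695 = 0.85190
(2) 0.47923 × 0.48597 × 4.2131 = 0.98119
(3) 0.7227 × 0.23192 × 5.6422 = 0.94568
Highest is cycle (2) at 0.9812 (≤1, no arbitrage).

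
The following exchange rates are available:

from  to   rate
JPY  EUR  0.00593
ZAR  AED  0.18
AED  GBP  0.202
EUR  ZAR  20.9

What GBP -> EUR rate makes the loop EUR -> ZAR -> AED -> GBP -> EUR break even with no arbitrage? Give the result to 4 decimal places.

1.3159

Known legs of the cycle: 20.9 × 0.18 × 0.202 = 0.759924
For no arbitrage the full-cycle product must be 1, so the missing rate is 1 / 0.759924 ≈ 1.315921.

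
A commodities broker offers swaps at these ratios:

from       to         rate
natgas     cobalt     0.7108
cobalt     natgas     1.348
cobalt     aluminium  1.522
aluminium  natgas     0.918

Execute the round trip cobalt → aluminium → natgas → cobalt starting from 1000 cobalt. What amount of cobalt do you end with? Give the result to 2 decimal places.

993.13

1000 cobalt × 1.522 = 1522 aluminium
1522 aluminium × 0.918 = 1397.196 natgas
1397.196 natgas × 0.7108 = 993.1269168 cobalt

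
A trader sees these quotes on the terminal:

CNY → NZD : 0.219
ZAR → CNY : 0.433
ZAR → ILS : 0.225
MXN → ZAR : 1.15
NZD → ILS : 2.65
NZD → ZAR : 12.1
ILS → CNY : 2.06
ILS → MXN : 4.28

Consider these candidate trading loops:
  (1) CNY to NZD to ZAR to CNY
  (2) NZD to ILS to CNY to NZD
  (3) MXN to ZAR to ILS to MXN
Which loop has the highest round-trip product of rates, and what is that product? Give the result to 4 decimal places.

(1) 0.219 × 12.1 × 0.433 = 1.14741
(2) 2.65 × 2.06 × 0.219 = 1.19552
(3) 1.15 × 0.225 × 4.28 = 1.10745
Highest is cycle (2) at 1.1955 (>1, arbitrage).

1.1955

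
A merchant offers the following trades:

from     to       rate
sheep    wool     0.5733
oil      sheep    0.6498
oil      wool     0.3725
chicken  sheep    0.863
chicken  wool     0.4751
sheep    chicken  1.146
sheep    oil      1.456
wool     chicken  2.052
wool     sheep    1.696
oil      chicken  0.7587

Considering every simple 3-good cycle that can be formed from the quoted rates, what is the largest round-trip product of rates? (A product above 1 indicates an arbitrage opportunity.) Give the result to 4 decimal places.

wool→chicken→sheep→wool: 2.052 × 0.863 × 0.5733 = 1.01524
sheep→oil→chicken→sheep: 1.456 × 0.7587 × 0.863 = 0.95333
wool→sheep→chicken→wool: 1.696 × 1.146 × 0.4751 = 0.92341
wool→sheep→oil→wool: 1.696 × 1.456 × 0.3725 = 0.91984
Maximum is wool→chicken→sheep→wool at 1.0152; arbitrage exists.

1.0152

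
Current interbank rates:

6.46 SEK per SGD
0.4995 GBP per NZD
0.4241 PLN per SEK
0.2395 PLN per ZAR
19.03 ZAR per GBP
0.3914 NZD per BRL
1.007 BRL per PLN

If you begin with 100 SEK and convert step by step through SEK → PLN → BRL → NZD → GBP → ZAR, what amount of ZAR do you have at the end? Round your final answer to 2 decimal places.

158.89

100 SEK × 0.4241 = 42.41 PLN
42.41 PLN × 1.007 = 42.70687 BRL
42.70687 BRL × 0.3914 = 16.715468918 NZD
16.715468918 NZD × 0.4995 = 8.349376724541 GBP
8.349376724541 GBP × 19.03 = 158.88863906801523 ZAR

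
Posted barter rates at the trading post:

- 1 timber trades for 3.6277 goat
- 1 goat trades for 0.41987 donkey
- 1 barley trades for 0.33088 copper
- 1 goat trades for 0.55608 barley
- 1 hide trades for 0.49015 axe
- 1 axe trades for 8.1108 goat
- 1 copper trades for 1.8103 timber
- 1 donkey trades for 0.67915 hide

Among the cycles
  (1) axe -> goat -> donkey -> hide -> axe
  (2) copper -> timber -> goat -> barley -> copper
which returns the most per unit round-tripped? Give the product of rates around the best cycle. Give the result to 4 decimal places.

1.2083

(1) 8.1108 × 0.41987 × 0.67915 × 0.49015 = 1.13364
(2) 1.8103 × 3.6277 × 0.55608 × 0.33088 = 1.20834
Highest is cycle (2) at 1.2083 (>1, arbitrage).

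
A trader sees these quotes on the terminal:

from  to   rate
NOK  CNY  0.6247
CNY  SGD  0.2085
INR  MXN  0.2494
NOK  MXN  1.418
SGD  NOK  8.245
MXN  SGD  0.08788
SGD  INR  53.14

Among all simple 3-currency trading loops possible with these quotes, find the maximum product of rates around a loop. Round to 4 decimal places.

1.1647

SGD→INR→MXN→SGD: 53.14 × 0.2494 × 0.08788 = 1.16468
NOK→CNY→SGD→NOK: 0.6247 × 0.2085 × 8.245 = 1.07391
NOK→MXN→SGD→NOK: 1.418 × 0.08788 × 8.245 = 1.02744
Maximum is SGD→INR→MXN→SGD at 1.1647; arbitrage exists.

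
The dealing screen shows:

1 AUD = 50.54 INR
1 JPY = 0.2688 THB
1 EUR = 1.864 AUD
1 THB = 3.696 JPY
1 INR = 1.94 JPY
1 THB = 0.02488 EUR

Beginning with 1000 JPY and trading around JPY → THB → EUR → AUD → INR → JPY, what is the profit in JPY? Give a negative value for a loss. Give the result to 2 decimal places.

1000 JPY × 0.2688 = 268.8 THB
268.8 THB × 0.02488 = 6.687744 EUR
6.687744 EUR × 1.864 = 12.465954816 AUD
12.465954816 AUD × 50.54 = 630.02935640064 INR
630.02935640064 INR × 1.94 = 1222.2569514172416 JPY
Net change: 1222.2569514172416 − 1000 = 222.2569514172416 JPY

222.26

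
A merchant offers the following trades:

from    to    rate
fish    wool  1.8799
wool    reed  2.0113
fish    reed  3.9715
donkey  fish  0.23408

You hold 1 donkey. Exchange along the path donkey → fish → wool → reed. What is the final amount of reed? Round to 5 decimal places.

0.88507

1 donkey × 0.23408 = 0.23408 fish
0.23408 fish × 1.8799 = 0.440046992 wool
0.440046992 wool × 2.0113 = 0.8850665150096 reed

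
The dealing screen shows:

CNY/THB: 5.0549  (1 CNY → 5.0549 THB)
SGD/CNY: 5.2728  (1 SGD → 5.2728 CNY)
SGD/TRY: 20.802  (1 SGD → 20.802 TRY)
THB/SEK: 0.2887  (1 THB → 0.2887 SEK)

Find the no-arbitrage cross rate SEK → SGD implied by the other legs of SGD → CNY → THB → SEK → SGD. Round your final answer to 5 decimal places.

0.12996

Known legs of the cycle: 5.2728 × 5.0549 × 0.2887 = 7.694858729064
For no arbitrage the full-cycle product must be 1, so the missing rate is 1 / 7.694858729064 ≈ 0.1299569.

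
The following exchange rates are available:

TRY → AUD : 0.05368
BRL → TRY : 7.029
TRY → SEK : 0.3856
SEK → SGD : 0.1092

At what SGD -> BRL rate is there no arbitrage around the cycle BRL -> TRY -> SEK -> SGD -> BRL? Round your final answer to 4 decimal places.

Known legs of the cycle: 7.029 × 0.3856 × 0.1092 = 0.29597375808
For no arbitrage the full-cycle product must be 1, so the missing rate is 1 / 0.29597375808 ≈ 3.378678.

3.3787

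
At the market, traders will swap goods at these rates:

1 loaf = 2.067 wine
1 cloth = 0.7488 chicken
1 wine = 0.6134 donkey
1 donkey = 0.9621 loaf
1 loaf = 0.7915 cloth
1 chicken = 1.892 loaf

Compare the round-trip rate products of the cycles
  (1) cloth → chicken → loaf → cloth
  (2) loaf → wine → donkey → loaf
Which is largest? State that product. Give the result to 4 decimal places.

1.2198

(1) 0.7488 × 1.892 × 0.7915 = 1.12134
(2) 2.067 × 0.6134 × 0.9621 = 1.21984
Highest is cycle (2) at 1.2198 (>1, arbitrage).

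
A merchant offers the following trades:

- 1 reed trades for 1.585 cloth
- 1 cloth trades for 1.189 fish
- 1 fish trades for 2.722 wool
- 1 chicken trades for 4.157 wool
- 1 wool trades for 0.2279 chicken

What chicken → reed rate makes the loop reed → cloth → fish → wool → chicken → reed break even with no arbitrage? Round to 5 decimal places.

Known legs of the cycle: 1.585 × 1.189 × 2.722 × 0.2279 = 1.169078213447
For no arbitrage the full-cycle product must be 1, so the missing rate is 1 / 1.169078213447 ≈ 0.8553748.

0.85537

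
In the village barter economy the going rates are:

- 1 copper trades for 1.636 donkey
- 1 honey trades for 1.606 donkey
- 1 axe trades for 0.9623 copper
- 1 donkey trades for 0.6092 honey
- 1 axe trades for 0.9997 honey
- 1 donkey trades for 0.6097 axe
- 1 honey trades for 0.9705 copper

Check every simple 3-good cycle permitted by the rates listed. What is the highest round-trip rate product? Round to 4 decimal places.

0.9789

donkey→axe→honey→donkey: 0.6097 × 0.9997 × 1.606 = 0.97888
donkey→honey→copper→donkey: 0.6092 × 0.9705 × 1.636 = 0.96725
donkey→axe→copper→donkey: 0.6097 × 0.9623 × 1.636 = 0.95986
Maximum is donkey→axe→honey→donkey at 0.9789; no arbitrage — every cycle loses value.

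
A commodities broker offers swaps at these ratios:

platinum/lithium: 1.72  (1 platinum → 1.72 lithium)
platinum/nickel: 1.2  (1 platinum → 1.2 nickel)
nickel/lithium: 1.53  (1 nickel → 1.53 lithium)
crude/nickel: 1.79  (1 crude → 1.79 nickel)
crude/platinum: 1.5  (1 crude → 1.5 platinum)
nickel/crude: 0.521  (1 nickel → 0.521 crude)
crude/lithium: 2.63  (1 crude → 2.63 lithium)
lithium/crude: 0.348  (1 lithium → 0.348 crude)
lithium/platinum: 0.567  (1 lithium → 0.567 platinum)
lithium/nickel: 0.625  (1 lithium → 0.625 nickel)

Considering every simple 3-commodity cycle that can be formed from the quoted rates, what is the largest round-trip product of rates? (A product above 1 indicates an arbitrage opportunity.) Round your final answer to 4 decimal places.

lithium→platinum→nickel→lithium: 0.567 × 1.2 × 1.53 = 1.04101
lithium→crude→nickel→lithium: 0.348 × 1.79 × 1.53 = 0.95307
crude→platinum→nickel→crude: 1.5 × 1.2 × 0.521 = 0.93780
lithium→crude→platinum→lithium: 0.348 × 1.5 × 1.72 = 0.89784
lithium→nickel→crude→lithium: 0.625 × 0.521 × 2.63 = 0.85639
Maximum is lithium→platinum→nickel→lithium at 1.0410; arbitrage exists.

1.0410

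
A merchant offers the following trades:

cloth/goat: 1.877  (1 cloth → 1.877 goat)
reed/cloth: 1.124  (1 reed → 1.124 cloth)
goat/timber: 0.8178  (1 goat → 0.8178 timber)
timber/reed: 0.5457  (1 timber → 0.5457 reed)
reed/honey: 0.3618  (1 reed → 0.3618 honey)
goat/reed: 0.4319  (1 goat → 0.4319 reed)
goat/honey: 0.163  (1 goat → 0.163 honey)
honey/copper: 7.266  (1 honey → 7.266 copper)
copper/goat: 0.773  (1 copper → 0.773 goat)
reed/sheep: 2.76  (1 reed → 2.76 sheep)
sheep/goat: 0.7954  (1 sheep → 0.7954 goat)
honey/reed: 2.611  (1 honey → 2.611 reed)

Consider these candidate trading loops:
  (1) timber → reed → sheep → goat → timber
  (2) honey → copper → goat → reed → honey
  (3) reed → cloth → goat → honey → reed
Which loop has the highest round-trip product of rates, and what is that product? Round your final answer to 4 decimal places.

(1) 0.5457 × 2.76 × 0.7954 × 0.8178 = 0.97971
(2) 7.266 × 0.773 × 0.4319 × 0.3618 = 0.87766
(3) 1.124 × 1.877 × 0.163 × 2.611 = 0.89789
Highest is cycle (1) at 0.9797 (≤1, no arbitrage).

0.9797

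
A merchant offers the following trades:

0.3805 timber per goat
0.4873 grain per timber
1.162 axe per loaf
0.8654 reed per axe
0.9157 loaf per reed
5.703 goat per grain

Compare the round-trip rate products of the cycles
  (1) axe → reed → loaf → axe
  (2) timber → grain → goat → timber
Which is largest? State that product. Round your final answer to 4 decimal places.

1.0574

(1) 0.8654 × 0.9157 × 1.162 = 0.92082
(2) 0.4873 × 5.703 × 0.3805 = 1.05744
Highest is cycle (2) at 1.0574 (>1, arbitrage).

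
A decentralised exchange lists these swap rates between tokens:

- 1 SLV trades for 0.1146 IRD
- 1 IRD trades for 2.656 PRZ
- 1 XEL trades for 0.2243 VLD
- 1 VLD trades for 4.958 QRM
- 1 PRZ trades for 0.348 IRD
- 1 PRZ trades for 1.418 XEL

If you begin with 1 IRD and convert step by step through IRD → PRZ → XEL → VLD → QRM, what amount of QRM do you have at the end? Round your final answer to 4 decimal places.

1 IRD × 2.656 = 2.656 PRZ
2.656 PRZ × 1.418 = 3.766208 XEL
3.766208 XEL × 0.2243 = 0.8447604544 VLD
0.8447604544 VLD × 4.958 = 4.1883223329152 QRM

4.1883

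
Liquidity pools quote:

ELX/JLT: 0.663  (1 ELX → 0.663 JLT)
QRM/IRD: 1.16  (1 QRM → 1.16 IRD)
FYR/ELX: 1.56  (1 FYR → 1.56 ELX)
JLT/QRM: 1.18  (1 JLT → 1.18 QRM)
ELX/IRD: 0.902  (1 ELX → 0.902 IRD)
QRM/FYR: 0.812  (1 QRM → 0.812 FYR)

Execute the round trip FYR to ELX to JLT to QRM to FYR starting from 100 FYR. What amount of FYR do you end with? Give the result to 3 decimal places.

99.101

100 FYR × 1.56 = 156 ELX
156 ELX × 0.663 = 103.428 JLT
103.428 JLT × 1.18 = 122.04504 QRM
122.04504 QRM × 0.812 = 99.10057248 FYR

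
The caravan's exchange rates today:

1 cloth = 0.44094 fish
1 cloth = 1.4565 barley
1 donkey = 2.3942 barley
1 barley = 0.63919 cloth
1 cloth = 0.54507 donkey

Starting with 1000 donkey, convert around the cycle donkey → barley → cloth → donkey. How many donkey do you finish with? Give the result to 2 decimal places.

834.15

1000 donkey × 2.3942 = 2394.2 barley
2394.2 barley × 0.63919 = 1530.348698 cloth
1530.348698 cloth × 0.54507 = 834.14716481886 donkey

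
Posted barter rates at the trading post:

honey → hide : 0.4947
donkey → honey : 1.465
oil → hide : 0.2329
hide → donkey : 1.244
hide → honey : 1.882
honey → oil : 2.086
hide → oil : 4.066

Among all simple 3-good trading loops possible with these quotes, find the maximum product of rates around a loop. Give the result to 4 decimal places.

honey→oil→hide→honey: 2.086 × 0.2329 × 1.882 = 0.91433
donkey→honey→hide→donkey: 1.465 × 0.4947 × 1.244 = 0.90157
Maximum is honey→oil→hide→honey at 0.9143; no arbitrage — every cycle loses value.

0.9143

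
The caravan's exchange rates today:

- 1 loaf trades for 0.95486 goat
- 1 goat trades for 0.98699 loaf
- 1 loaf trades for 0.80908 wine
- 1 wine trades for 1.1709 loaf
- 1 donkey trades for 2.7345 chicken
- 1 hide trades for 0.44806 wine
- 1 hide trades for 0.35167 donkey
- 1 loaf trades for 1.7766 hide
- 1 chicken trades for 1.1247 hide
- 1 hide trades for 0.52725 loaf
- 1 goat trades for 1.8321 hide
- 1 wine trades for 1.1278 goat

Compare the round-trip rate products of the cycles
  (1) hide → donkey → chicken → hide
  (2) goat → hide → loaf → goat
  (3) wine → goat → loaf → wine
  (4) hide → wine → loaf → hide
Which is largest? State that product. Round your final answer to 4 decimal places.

(1) 0.35167 × 2.7345 × 1.1247 = 1.08156
(2) 1.8321 × 0.52725 × 0.95486 = 0.92237
(3) 1.1278 × 0.98699 × 0.80908 = 0.90061
(4) 0.44806 × 1.1709 × 1.7766 = 0.93206
Highest is cycle (1) at 1.0816 (>1, arbitrage).

1.0816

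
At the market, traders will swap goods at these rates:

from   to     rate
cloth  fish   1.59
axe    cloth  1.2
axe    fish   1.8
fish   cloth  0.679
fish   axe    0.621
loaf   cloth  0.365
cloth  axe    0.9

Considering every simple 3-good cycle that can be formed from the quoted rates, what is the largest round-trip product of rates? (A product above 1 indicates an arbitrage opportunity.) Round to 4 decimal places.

1.1849

axe→cloth→fish→axe: 1.2 × 1.59 × 0.621 = 1.18487
axe→fish→cloth→axe: 1.8 × 0.679 × 0.9 = 1.09998
Maximum is axe→cloth→fish→axe at 1.1849; arbitrage exists.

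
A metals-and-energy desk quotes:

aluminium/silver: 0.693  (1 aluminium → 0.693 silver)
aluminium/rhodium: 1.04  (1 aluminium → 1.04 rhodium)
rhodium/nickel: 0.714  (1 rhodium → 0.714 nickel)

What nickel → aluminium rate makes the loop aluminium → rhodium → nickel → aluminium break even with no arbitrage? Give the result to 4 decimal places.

1.3467

Known legs of the cycle: 1.04 × 0.714 = 0.74256
For no arbitrage the full-cycle product must be 1, so the missing rate is 1 / 0.74256 ≈ 1.346693.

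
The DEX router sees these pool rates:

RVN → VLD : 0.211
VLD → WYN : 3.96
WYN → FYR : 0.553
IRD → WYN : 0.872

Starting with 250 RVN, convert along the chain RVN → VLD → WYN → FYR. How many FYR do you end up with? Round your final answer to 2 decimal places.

115.52

250 RVN × 0.211 = 52.75 VLD
52.75 VLD × 3.96 = 208.89 WYN
208.89 WYN × 0.553 = 115.51617 FYR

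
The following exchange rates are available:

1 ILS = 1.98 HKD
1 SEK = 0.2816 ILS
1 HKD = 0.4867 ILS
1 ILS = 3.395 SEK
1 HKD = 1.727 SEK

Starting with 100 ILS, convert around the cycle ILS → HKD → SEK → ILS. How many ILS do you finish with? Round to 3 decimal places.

96.292

100 ILS × 1.98 = 198 HKD
198 HKD × 1.727 = 341.946 SEK
341.946 SEK × 0.2816 = 96.2919936 ILS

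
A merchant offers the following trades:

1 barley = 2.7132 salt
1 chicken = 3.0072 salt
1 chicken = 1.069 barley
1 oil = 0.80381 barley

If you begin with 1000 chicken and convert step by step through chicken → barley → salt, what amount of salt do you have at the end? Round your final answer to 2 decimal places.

1000 chicken × 1.069 = 1069 barley
1069 barley × 2.7132 = 2900.4108 salt

2900.41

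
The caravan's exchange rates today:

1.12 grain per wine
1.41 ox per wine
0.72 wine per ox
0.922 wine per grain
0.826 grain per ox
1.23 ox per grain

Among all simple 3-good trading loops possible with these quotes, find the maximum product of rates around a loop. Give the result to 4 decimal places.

grain→wine→ox→grain: 0.922 × 1.41 × 0.826 = 1.07382
grain→ox→wine→grain: 1.23 × 0.72 × 1.12 = 0.99187
Maximum is grain→wine→ox→grain at 1.0738; arbitrage exists.

1.0738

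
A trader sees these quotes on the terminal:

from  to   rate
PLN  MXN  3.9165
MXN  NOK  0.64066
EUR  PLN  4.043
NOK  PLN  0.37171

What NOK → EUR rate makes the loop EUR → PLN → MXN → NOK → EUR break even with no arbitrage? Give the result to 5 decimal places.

0.09858

Known legs of the cycle: 4.043 × 3.9165 × 0.64066 = 10.14447279027
For no arbitrage the full-cycle product must be 1, so the missing rate is 1 / 10.14447279027 ≈ 0.0985758.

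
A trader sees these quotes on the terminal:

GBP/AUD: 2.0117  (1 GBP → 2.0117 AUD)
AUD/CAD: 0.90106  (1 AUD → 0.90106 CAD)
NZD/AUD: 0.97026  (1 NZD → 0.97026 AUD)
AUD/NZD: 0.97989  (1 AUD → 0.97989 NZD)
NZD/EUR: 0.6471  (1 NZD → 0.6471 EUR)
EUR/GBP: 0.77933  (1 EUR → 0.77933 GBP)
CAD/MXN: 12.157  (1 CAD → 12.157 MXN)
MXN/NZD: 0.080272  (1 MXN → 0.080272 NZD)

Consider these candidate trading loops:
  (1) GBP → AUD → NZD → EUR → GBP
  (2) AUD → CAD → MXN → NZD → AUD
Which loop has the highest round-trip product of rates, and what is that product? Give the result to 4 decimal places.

(1) 2.0117 × 0.97989 × 0.6471 × 0.77933 = 0.99411
(2) 0.90106 × 12.157 × 0.080272 × 0.97026 = 0.85316
Highest is cycle (1) at 0.9941 (≤1, no arbitrage).

0.9941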